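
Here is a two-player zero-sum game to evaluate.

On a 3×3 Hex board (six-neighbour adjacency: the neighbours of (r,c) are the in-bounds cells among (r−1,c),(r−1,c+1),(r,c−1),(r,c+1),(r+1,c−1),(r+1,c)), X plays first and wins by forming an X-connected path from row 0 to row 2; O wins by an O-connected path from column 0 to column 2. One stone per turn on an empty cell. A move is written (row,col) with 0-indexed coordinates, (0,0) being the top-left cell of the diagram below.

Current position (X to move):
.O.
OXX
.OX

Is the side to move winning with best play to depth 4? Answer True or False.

p1 X@[.O./OXX/.OX]: (0,0)[XO./OXX/.OX]-1 (0,2)[.OX/OXX/.OX]+1* (2,0)[.O./OXX/XOX]-1
p2 O@[.OX/OXX/.OX] terminal -1; root [.O./OXX/.OX] d4

X winning at [.O./OXX/.OX]: True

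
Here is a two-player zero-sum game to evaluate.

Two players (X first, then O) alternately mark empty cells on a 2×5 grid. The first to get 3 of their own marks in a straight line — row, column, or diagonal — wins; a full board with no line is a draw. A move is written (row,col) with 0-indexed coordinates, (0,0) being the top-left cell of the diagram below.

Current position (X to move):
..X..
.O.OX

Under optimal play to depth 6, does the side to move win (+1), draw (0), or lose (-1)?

[..X../.O.OX] X move#1: (0,0):-1/X.X../.O.OX, (0,1):-1/.XX../.O.OX, (0,3):-1/..XX./.O.OX, (0,4):-1/..X.X/.O.OX, (1,0):-1/..X../XO.OX, (1,2):+0/..X../.OXOX*
[..X../.OXOX] O move#2: (0,0):-1/O.X../.OXOX, (0,1):+0/.OX../.OXOX*, (0,3):+0/..XO./.OXOX, (0,4):-1/..X.O/.OXOX, (1,0):-1/..X../OOXOX
[.OX../.OXOX] X move#3: (0,0):+0/XOX../.OXOX*, (0,3):+0/.OXX./.OXOX, (0,4):+0/.OX.X/.OXOX, (1,0):+0/.OX../XOXOX
[XOX../.OXOX] O move#4: (0,3):+0/XOXO./.OXOX*, (0,4):+0/XOX.O/.OXOX, (1,0):+0/XOX../OOXOX
[XOXO./.OXOX] X move#5: (0,4):+0/XOXOX/.OXOX*, (1,0):+0/XOXO./XOXOX
[XOXOX/.OXOX] O move#6: (1,0):+0/XOXOX/OOXOX*
[XOXOX/OOXOX] end (terminal +0, X#7); searched ..X../.O.OX to 6

value(..X../.O.OX, X) = 0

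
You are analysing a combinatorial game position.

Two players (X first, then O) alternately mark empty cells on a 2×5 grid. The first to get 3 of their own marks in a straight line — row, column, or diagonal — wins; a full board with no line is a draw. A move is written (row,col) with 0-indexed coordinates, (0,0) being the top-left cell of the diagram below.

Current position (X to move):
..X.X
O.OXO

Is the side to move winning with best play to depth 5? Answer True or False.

ply 1, X at ..X.X/O.OXO | (0,0)=-1→X.X.X/O.OXO; (0,1)=-1→.XX.X/O.OXO; (0,3)=+1→..XXX/O.OXO*; (1,1)=+0→..X.X/OXOXO
ply 2: ..XXX/O.OXO is terminal -1 (O); from ..X.X/O.OXO depth 5

X winning at [..X.X/O.OXO]: True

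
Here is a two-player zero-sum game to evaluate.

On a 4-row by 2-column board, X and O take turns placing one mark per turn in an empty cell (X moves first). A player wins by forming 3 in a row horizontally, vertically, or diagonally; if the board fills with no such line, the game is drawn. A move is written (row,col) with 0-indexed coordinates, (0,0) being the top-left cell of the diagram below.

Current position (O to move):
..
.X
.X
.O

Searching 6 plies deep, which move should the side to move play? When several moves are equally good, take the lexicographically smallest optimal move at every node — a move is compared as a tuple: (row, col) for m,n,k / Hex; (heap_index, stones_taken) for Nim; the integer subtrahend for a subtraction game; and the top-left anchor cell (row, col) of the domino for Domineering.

O's best at [../.X/.X/.O]: (0,1)

[../.X/.X/.O] O move#1: (0,0):-1/O./.X/.X/.O, (0,1):+0/.O/.X/.X/.O*, (1,0):-1/../OX/.X/.O, (2,0):-1/../.X/OX/.O, (3,0):-1/../.X/.X/OO
[.O/.X/.X/.O] X move#2: (0,0):+0/XO/.X/.X/.O*, (1,0):+0/.O/XX/.X/.O, (2,0):+0/.O/.X/XX/.O, (3,0):+0/.O/.X/.X/XO
[XO/.X/.X/.O] O move#3: (1,0):+0/XO/OX/.X/.O*, (2,0):+0/XO/.X/OX/.O, (3,0):+0/XO/.X/.X/OO
[XO/OX/.X/.O] X move#4: (2,0):+0/XO/OX/XX/.O*, (3,0):+0/XO/OX/.X/XO
[XO/OX/XX/.O] O move#5: (3,0):+0/XO/OX/XX/OO*
[XO/OX/XX/OO] end (terminal +0, X#6); searched ../.X/.X/.O to 6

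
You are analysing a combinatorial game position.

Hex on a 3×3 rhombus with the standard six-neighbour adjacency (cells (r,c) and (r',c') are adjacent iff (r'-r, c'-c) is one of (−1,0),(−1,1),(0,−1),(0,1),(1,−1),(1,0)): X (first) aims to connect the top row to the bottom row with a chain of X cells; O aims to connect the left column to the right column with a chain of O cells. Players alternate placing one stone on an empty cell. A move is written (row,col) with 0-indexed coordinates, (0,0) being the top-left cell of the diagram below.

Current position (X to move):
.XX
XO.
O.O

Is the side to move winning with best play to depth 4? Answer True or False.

X winning at [.XX/XO./O.O]: False

p1 X@[.XX/XO./O.O]: (0,0)[XXX/XO./O.O]-1* (1,2)[.XX/XOX/O.O]-1 (2,1)[.XX/XO./OXO]-1
p2 O@[XXX/XO./O.O]: (1,2)[XXX/XOO/O.O]+1* (2,1)[XXX/XO./OOO]+1
p3 X@[XXX/XOO/O.O] terminal -1; root [.XX/XO./O.O] d4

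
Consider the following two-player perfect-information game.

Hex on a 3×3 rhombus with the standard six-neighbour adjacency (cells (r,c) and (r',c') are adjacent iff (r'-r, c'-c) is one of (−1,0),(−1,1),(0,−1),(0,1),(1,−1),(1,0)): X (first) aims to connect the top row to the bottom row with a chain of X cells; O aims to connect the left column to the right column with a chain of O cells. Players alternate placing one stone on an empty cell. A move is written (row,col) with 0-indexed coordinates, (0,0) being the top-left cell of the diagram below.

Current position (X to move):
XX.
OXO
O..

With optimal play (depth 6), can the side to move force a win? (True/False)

X winning at [XX./OXO/O..]: True

[XX./OXO/O..] X move#1: (0,2):-1/XXX/OXO/O.., (2,1):+1/XX./OXO/OX.*, (2,2):-1/XX./OXO/O.X
[XX./OXO/OX.] end (terminal -1, O#2); searched XX./OXO/O.. to 6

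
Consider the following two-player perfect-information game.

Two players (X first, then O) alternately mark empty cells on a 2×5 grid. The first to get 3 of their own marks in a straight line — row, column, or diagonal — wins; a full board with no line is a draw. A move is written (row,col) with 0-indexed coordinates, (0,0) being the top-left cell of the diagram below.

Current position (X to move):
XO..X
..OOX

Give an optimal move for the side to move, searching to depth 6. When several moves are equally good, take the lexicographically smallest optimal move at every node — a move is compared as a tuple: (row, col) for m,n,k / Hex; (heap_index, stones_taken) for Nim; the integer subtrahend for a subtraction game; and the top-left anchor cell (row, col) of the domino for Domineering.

[XO..X/..OOX] X move#1: (0,2):-1/XOX.X/..OOX, (0,3):-1/XO.XX/..OOX, (1,0):-1/XO..X/X.OOX, (1,1):+0/XO..X/.XOOX*
[XO..X/.XOOX] O move#2: (0,2):+0/XOO.X/.XOOX*, (0,3):+0/XO.OX/.XOOX, (1,0):+0/XO..X/OXOOX
[XOO.X/.XOOX] X move#3: (0,3):+0/XOOXX/.XOOX*, (1,0):-1/XOO.X/XXOOX
[XOOXX/.XOOX] O move#4: (1,0):+0/XOOXX/OXOOX*
[XOOXX/OXOOX] end (terminal +0, X#5); searched XO..X/..OOX to 6

X's best at [XO..X/..OOX]: (1,1)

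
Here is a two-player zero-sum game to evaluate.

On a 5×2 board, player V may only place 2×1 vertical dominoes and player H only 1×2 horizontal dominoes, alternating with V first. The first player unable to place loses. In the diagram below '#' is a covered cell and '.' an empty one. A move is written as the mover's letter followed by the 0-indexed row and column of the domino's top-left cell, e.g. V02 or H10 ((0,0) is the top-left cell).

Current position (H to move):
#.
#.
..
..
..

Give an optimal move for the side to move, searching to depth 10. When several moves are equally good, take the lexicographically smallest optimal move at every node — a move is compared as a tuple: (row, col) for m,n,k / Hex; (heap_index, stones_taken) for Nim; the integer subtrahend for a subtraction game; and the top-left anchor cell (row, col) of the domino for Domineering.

H's best at [#./#./../../..]: H30

p1 H@[#./#./../../..]: H20[#./#./##/../..]-1 H30[#./#./../##/..]+1* H40[#./#./../../##]-1
p2 V@[#./#./../##/..]: V01[##/##/../##/..]-1* V11[#./##/.#/##/..]-1
p3 H@[##/##/../##/..]: H20[##/##/##/##/..]+1* H40[##/##/../##/##]+1
p4 V@[##/##/##/##/..] terminal -1; root [#./#./../../..] d10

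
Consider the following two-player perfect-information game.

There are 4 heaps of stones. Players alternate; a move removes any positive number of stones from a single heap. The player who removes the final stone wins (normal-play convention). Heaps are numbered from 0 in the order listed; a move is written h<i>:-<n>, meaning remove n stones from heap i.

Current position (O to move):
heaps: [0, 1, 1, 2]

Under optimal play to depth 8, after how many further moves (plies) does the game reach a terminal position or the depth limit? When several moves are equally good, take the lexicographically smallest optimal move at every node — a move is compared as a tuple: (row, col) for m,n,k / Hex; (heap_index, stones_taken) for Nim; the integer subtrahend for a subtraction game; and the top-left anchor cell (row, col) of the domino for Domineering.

ply 1, O at (0,1,1,2) | h1:-1=-1→(0,0,1,2); h2:-1=-1→(0,1,0,2); h3:-1=-1→(0,1,1,1); h3:-2=+1→(0,1,1,0)*
ply 2, X at (0,1,1,0) | h1:-1=-1→(0,0,1,0)*; h2:-1=-1→(0,1,0,0)
ply 3, O at (0,0,1,0) | h2:-1=+1→(0,0,0,0)*
ply 4: (0,0,0,0) is terminal -1 (X); from (0,1,1,2) depth 8

PV length from [(0,1,1,2)]: 3 plies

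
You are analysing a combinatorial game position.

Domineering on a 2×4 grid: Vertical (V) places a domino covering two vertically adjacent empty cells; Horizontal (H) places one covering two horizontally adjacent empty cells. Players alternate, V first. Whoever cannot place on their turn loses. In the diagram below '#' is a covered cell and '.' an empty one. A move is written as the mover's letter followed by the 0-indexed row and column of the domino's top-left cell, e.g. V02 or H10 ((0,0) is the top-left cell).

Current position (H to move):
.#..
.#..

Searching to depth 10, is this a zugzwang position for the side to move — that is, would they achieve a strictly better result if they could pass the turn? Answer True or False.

ply 1, H at .#../.#.. | H02=+1→.###/.#..*; H12=+1→.#../.###
ply 2, V at .###/.#.. | V00=-1→####/##..*
ply 3, H at ####/##.. | H12=+1→####/####*
ply 4: ####/#### is terminal -1 (V); from .#../.#.. depth 10
pass branch (V moves first from the same position):
  | ply 1, V at .#../.#.. | V00=-1→##../##..; V02=+1→.##./.##.*; V03=+1→.#.#/.#.#
  | ply 2: .##./.##. is terminal -1 (H); from .#../.#.. depth 10
H moving scores +1; H passing scores -1

zugzwang(.#../.#.., H) = False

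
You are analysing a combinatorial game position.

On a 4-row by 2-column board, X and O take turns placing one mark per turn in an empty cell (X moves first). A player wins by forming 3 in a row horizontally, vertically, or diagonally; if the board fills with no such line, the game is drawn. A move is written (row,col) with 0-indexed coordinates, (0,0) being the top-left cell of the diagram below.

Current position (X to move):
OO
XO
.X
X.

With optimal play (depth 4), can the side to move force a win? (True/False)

[OO/XO/.X/X.] X move#1: (2,0):+1/OO/XO/XX/X.*, (3,1):+0/OO/XO/.X/XX
[OO/XO/XX/X.] end (terminal -1, O#2); searched OO/XO/.X/X. to 4

X winning at [OO/XO/.X/X.]: True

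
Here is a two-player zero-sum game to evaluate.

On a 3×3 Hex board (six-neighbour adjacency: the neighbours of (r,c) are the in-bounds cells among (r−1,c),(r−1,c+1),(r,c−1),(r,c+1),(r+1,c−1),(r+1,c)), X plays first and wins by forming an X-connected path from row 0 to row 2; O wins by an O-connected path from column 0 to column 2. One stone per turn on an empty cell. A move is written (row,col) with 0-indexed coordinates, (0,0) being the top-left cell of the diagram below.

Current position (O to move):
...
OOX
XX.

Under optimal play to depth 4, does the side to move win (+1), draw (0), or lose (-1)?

value(.../OOX/XX., O) = +1

[.../OOX/XX.] O move#1: (0,0):-1/O../OOX/XX., (0,1):-1/.O./OOX/XX., (0,2):+1/..O/OOX/XX.*, (2,2):-1/.../OOX/XXO
[..O/OOX/XX.] end (terminal -1, X#2); searched .../OOX/XX. to 4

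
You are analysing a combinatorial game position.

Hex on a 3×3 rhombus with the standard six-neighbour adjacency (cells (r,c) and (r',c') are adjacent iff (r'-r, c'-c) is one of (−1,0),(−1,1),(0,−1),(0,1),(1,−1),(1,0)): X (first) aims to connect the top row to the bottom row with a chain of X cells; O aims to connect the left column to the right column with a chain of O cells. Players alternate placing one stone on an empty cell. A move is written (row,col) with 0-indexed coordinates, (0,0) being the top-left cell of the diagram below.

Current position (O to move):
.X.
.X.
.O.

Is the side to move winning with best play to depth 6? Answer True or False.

[.X./.X./.O.] O move#1: (0,0):-1/OX./.X./.O., (0,2):-1/.XO/.X./.O., (1,0):-1/.X./OX./.O., (1,2):-1/.X./.XO/.O., (2,0):+1/.X./.X./OO.*, (2,2):-1/.X./.X./.OO
[.X./.X./OO.] X move#2: (0,0):-1/XX./.X./OO.*, (0,2):-1/.XX/.X./OO., (1,0):-1/.X./XX./OO., (1,2):-1/.X./.XX/OO., (2,2):-1/.X./.X./OOX
[XX./.X./OO.] O move#3: (0,2):+1/XXO/.X./OO.*, (1,0):+1/XX./OX./OO., (1,2):+1/XX./.XO/OO., (2,2):+1/XX./.X./OOO
[XXO/.X./OO.] X move#4: (1,0):-1/XXO/XX./OO.*, (1,2):-1/XXO/.XX/OO., (2,2):-1/XXO/.X./OOX
[XXO/XX./OO.] O move#5: (1,2):+1/XXO/XXO/OO.*, (2,2):+1/XXO/XX./OOO
[XXO/XXO/OO.] end (terminal -1, X#6); searched .X./.X./.O. to 6

O winning at [.X./.X./.O.]: True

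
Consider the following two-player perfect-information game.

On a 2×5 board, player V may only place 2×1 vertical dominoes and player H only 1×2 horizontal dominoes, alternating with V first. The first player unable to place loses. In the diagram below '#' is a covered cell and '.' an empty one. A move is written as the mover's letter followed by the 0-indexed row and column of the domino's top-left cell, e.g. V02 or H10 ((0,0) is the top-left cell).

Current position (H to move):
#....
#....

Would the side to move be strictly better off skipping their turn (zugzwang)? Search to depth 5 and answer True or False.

p1 H@[#..../#....]: H01[###../#....]-1 H02[#.##./#....]+1* H03[#..##/#....]-1 H11[#..../###..]-1 H12[#..../#.##.]+1 H13[#..../#..##]-1
p2 V@[#.##./#....]: V01[####./##...]-1* V04[#.###/#...#]-1
p3 H@[####./##...]: H12[####./####.]-1 H13[####./##.##]+1*
p4 V@[####./##.##] terminal -1; root [#..../#....] d5
pass branch (V moves first from the same position):
  | p1 V@[#..../#....]: V01[##.../##...]-1* V02[#.#../#.#..]-1 V03[#..#./#..#.]-1 V04[#...#/#...#]-1
  | p2 H@[##.../##...]: H02[####./##...]+1* H03[##.##/##...]+1 H12[##.../####.]+1 H13[##.../##.##]+1
  | p3 V@[####./##...]: V04[#####/##..#]-1*
  | p4 H@[#####/##..#]: H12[#####/#####]+1*
  | p5 V@[#####/#####] terminal -1; root [#..../#....] d5
H moving scores +1; H passing scores +1

zugzwang(#..../#...., H) = False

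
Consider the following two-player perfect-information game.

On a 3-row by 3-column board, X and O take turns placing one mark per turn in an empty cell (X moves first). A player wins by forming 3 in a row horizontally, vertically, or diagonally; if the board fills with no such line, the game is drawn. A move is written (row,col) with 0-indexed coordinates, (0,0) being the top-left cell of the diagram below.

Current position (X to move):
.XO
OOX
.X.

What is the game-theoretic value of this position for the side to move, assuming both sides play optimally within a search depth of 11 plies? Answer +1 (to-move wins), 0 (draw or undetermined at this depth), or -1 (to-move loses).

value(.XO/OOX/.X., X) = 0

[.XO/OOX/.X.] X move#1: (0,0):-1/XXO/OOX/.X., (2,0):+0/.XO/OOX/XX.*, (2,2):-1/.XO/OOX/.XX
[.XO/OOX/XX.] O move#2: (0,0):-1/OXO/OOX/XX., (2,2):+0/.XO/OOX/XXO*
[.XO/OOX/XXO] X move#3: (0,0):+0/XXO/OOX/XXO*
[XXO/OOX/XXO] end (terminal +0, O#4); searched .XO/OOX/.X. to 11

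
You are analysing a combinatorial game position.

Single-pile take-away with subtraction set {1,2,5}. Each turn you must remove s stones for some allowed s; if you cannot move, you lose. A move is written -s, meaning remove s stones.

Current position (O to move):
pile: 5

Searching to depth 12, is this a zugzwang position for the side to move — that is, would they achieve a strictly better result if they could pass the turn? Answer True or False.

zugzwang(5, O) = False

ply 1, O at 5 | -1=-1→4; -2=+1→3*; -5=+1→0
ply 2, X at 3 | -1=-1→2*; -2=-1→1
ply 3, O at 2 | -1=-1→1; -2=+1→0*
ply 4: 0 is terminal -1 (X); from 5 depth 12
if O skipped the turn, X would face:
~ ply 1, X at 5 | -1=-1→4; -2=+1→3*; -5=+1→0
~ ply 2, O at 3 | -1=-1→2*; -2=-1→1
~ ply 3, X at 2 | -1=-1→1; -2=+1→0*
~ ply 4: 0 is terminal -1 (O); from 5 depth 12
compare (O): move=+1 vs pass=-1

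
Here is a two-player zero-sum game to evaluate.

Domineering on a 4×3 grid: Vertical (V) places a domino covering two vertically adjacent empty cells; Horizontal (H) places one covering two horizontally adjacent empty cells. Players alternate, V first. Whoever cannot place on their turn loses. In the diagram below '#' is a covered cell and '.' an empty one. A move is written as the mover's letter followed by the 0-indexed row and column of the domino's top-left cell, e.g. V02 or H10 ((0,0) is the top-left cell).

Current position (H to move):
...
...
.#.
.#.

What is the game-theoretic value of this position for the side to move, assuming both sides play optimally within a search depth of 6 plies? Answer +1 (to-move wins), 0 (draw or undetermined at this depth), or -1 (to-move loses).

value(.../.../.#./.#., H) = -1

ply 1, H at .../.../.#./.#. | H00=-1→##./.../.#./.#.*; H01=-1→.##/.../.#./.#.; H10=-1→.../##./.#./.#.; H11=-1→.../.##/.#./.#.
ply 2, V at ##./.../.#./.#. | V02=+1→###/..#/.#./.#.*; V10=+1→##./#../##./.#.; V12=+1→##./..#/.##/.#.; V20=+1→##./.../##./##.; V22=+1→##./.../.##/.##
ply 3, H at ###/..#/.#./.#. | H10=-1→###/###/.#./.#.*
ply 4, V at ###/###/.#./.#. | V20=+1→###/###/##./##.*; V22=+1→###/###/.##/.##
ply 5: ###/###/##./##. is terminal -1 (H); from .../.../.#./.#. depth 6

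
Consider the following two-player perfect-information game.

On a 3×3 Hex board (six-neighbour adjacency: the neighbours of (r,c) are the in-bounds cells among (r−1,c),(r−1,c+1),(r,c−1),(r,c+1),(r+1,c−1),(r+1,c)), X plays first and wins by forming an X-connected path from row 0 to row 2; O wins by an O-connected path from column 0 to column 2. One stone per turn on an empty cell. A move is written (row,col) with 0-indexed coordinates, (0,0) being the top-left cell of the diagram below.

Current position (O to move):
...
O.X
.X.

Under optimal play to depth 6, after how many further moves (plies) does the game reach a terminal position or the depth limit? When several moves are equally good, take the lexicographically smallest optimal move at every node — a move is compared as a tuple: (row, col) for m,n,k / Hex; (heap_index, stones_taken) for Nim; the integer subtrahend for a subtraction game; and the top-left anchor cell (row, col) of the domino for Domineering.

PV length from [.../O.X/.X.]: 3 plies

[.../O.X/.X.] O move#1: (0,0):-1/O../O.X/.X., (0,1):-1/.O./O.X/.X., (0,2):+1/..O/O.X/.X.*, (1,1):-1/.../OOX/.X., (2,0):-1/.../O.X/OX., (2,2):-1/.../O.X/.XO
[..O/O.X/.X.] X move#2: (0,0):-1/X.O/O.X/.X.*, (0,1):-1/.XO/O.X/.X., (1,1):-1/..O/OXX/.X., (2,0):-1/..O/O.X/XX., (2,2):-1/..O/O.X/.XX
[X.O/O.X/.X.] O move#3: (0,1):+1/XOO/O.X/.X.*, (1,1):+1/X.O/OOX/.X., (2,0):+1/X.O/O.X/OX., (2,2):+1/X.O/O.X/.XO
[XOO/O.X/.X.] end (terminal -1, X#4); searched .../O.X/.X. to 6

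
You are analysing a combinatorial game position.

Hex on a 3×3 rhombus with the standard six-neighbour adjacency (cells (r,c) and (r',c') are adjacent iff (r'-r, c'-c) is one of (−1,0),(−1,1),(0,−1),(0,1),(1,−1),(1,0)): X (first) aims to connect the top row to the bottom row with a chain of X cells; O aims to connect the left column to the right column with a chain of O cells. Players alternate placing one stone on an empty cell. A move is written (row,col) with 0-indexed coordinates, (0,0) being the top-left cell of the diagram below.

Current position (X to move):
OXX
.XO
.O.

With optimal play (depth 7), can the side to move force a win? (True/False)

[OXX/.XO/.O.] X move#1: (1,0):-1/OXX/XXO/.O., (2,0):+1/OXX/.XO/XO.*, (2,2):-1/OXX/.XO/.OX
[OXX/.XO/XO.] end (terminal -1, O#2); searched OXX/.XO/.O. to 7

X winning at [OXX/.XO/.O.]: True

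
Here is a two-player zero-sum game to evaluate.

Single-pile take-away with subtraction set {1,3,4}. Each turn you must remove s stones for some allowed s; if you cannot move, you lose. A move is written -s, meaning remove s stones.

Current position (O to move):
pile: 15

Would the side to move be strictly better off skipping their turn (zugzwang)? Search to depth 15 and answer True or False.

zugzwang(15, O) = False

p1 O@[15]: -1[14]+1* -3[12]-1 -4[11]-1
p2 X@[14]: -1[13]-1* -3[11]-1 -4[10]-1
p3 O@[13]: -1[12]-1 -3[10]-1 -4[9]+1*
p4 X@[9]: -1[8]-1* -3[6]-1 -4[5]-1
p5 O@[8]: -1[7]+1* -3[5]-1 -4[4]-1
p6 X@[7]: -1[6]-1* -3[4]-1 -4[3]-1
p7 O@[6]: -1[5]-1 -3[3]-1 -4[2]+1*
p8 X@[2]: -1[1]-1*
p9 O@[1]: -1[0]+1*
p10 X@[0] terminal -1; root [15] d15
suppose O passes — search the same position with X to move:
pass> p1 X@[15]: -1[14]+1* -3[12]-1 -4[11]-1
pass> p2 O@[14]: -1[13]-1* -3[11]-1 -4[10]-1
pass> p3 X@[13]: -1[12]-1 -3[10]-1 -4[9]+1*
pass> p4 O@[9]: -1[8]-1* -3[6]-1 -4[5]-1
pass> p5 X@[8]: -1[7]+1* -3[5]-1 -4[4]-1
pass> p6 O@[7]: -1[6]-1* -3[4]-1 -4[3]-1
pass> p7 X@[6]: -1[5]-1 -3[3]-1 -4[2]+1*
pass> p8 O@[2]: -1[1]-1*
pass> p9 X@[1]: -1[0]+1*
pass> p10 O@[0] terminal -1; root [15] d15
for O: play +1, pass -1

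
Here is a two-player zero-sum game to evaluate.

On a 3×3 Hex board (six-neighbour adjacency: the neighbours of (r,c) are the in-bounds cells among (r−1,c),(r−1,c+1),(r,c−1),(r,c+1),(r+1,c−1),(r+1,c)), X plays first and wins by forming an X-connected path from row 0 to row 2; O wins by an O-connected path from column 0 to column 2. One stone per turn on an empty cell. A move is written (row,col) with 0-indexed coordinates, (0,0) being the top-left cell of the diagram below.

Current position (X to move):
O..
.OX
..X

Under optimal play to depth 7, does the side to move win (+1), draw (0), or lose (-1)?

ply 1, X at O../.OX/..X | (0,1)=-1→OX./.OX/..X; (0,2)=+1→O.X/.OX/..X*; (1,0)=-1→O../XOX/..X; (2,0)=-1→O../.OX/X.X; (2,1)=-1→O../.OX/.XX
ply 2: O.X/.OX/..X is terminal -1 (O); from O../.OX/..X depth 7

value(O../.OX/..X, X) = +1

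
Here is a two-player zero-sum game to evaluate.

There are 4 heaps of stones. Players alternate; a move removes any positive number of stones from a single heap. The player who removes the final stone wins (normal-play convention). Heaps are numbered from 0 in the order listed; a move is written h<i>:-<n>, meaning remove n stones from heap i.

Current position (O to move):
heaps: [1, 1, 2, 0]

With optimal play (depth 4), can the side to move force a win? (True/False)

p1 O@[(1,1,2,0)]: h0:-1[(0,1,2,0)]-1 h1:-1[(1,0,2,0)]-1 h2:-1[(1,1,1,0)]-1 h2:-2[(1,1,0,0)]+1*
p2 X@[(1,1,0,0)]: h0:-1[(0,1,0,0)]-1* h1:-1[(1,0,0,0)]-1
p3 O@[(0,1,0,0)]: h1:-1[(0,0,0,0)]+1*
p4 X@[(0,0,0,0)] terminal -1; root [(1,1,2,0)] d4

O winning at [(1,1,2,0)]: True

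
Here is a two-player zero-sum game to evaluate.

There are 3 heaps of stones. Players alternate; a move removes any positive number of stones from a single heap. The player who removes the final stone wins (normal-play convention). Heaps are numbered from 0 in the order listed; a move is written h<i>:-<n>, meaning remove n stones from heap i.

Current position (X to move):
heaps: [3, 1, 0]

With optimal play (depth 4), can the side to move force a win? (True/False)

[(3,1,0)] X move#1: h0:-1:-1/(2,1,0), h0:-2:+1/(1,1,0)*, h0:-3:-1/(0,1,0), h1:-1:-1/(3,0,0)
[(1,1,0)] O move#2: h0:-1:-1/(0,1,0)*, h1:-1:-1/(1,0,0)
[(0,1,0)] X move#3: h1:-1:+1/(0,0,0)*
[(0,0,0)] end (terminal -1, O#4); searched (3,1,0) to 4

X winning at [(3,1,0)]: True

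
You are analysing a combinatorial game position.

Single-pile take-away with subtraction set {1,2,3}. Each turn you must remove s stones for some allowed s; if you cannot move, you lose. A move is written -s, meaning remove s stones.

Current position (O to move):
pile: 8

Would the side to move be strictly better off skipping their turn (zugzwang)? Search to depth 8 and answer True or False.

[8] O move#1: -1:-1/7*, -2:-1/6, -3:-1/5
[7] X move#2: -1:-1/6, -2:-1/5, -3:+1/4*
[4] O move#3: -1:-1/3*, -2:-1/2, -3:-1/1
[3] X move#4: -1:-1/2, -2:-1/1, -3:+1/0*
[0] end (terminal -1, O#5); searched 8 to 8
suppose O passes — search the same position with X to move:
pass> [8] X move#1: -1:-1/7*, -2:-1/6, -3:-1/5
pass> [7] O move#2: -1:-1/6, -2:-1/5, -3:+1/4*
pass> [4] X move#3: -1:-1/3*, -2:-1/2, -3:-1/1
pass> [3] O move#4: -1:-1/2, -2:-1/1, -3:+1/0*
pass> [0] end (terminal -1, X#5); searched 8 to 8
for O: play -1, pass +1

zugzwang(8, O) = True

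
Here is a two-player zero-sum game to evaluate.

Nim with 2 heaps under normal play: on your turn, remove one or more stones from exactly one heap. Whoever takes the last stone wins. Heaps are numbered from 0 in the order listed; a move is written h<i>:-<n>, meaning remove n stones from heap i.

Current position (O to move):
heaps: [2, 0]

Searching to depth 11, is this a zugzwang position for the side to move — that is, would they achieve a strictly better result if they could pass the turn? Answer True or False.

zugzwang((2,0), O) = False

p1 O@[(2,0)]: h0:-1[(1,0)]-1 h0:-2[(0,0)]+1*
p2 X@[(0,0)] terminal -1; root [(2,0)] d11
pass branch (X moves first from the same position):
  | p1 X@[(2,0)]: h0:-1[(1,0)]-1 h0:-2[(0,0)]+1*
  | p2 O@[(0,0)] terminal -1; root [(2,0)] d11
O moving scores +1; O passing scores -1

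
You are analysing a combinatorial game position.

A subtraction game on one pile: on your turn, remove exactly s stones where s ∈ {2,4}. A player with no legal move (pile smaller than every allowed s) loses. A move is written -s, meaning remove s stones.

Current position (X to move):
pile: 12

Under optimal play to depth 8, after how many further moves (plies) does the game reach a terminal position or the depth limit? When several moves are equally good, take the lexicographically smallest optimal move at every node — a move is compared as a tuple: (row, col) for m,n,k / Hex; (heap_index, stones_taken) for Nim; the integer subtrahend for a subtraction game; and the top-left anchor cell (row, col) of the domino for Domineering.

PV length from [12]: 4 plies

[12] X move#1: -2:-1/10*, -4:-1/8
[10] O move#2: -2:-1/8, -4:+1/6*
[6] X move#3: -2:-1/4*, -4:-1/2
[4] O move#4: -2:-1/2, -4:+1/0*
[0] end (terminal -1, X#5); searched 12 to 8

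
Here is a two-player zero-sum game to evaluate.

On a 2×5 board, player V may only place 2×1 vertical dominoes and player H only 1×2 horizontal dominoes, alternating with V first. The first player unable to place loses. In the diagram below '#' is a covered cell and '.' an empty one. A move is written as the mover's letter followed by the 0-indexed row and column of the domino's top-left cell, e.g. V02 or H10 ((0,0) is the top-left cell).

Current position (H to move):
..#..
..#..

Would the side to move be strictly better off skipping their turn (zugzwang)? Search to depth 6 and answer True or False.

[..#../..#..] H move#1: H00:-1/###../..#..*, H03:-1/..###/..#.., H10:-1/..#../###.., H13:-1/..#../..###
[###../..#..] V move#2: V03:+1/####./..##.*, V04:+1/###.#/..#.#
[####./..##.] H move#3: H10:-1/####./####.*
[####./####.] V move#4: V04:+1/#####/#####*
[#####/#####] end (terminal -1, H#5); searched ..#../..#.. to 6
if H skipped the turn, V would face:
~ [..#../..#..] V move#1: V00:-1/#.#../#.#..*, V01:-1/.##../.##.., V03:-1/..##./..##., V04:-1/..#.#/..#.#
~ [#.#../#.#..] H move#2: H03:+1/#.###/#.#..*, H13:+1/#.#../#.###
~ [#.###/#.#..] V move#3: V01:-1/#####/###..*
~ [#####/###..] H move#4: H13:+1/#####/#####*
~ [#####/#####] end (terminal -1, V#5); searched ..#../..#.. to 6
compare (H): move=-1 vs pass=+1

zugzwang(..#../..#.., H) = True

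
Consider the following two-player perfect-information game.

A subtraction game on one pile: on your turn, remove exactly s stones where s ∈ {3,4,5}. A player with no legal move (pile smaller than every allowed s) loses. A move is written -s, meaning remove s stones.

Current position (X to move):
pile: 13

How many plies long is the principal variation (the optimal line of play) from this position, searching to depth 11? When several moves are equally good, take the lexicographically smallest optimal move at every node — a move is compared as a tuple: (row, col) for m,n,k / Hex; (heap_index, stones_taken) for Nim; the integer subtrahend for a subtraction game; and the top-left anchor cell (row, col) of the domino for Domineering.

PV length from [13]: 3 plies

ply 1, X at 13 | -3=+1→10*; -4=+1→9; -5=+1→8
ply 2, O at 10 | -3=-1→7*; -4=-1→6; -5=-1→5
ply 3, X at 7 | -3=-1→4; -4=-1→3; -5=+1→2*
ply 4: 2 is terminal -1 (O); from 13 depth 11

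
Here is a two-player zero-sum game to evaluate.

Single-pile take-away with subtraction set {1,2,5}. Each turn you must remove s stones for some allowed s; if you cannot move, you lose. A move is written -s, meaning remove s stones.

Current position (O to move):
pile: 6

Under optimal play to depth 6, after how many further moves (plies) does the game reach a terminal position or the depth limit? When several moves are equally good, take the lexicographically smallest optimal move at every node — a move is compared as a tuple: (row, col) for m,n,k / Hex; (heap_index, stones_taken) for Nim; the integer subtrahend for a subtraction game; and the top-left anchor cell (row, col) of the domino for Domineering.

[6] O move#1: -1:-1/5*, -2:-1/4, -5:-1/1
[5] X move#2: -1:-1/4, -2:+1/3*, -5:+1/0
[3] O move#3: -1:-1/2*, -2:-1/1
[2] X move#4: -1:-1/1, -2:+1/0*
[0] end (terminal -1, O#5); searched 6 to 6

PV length from [6]: 4 plies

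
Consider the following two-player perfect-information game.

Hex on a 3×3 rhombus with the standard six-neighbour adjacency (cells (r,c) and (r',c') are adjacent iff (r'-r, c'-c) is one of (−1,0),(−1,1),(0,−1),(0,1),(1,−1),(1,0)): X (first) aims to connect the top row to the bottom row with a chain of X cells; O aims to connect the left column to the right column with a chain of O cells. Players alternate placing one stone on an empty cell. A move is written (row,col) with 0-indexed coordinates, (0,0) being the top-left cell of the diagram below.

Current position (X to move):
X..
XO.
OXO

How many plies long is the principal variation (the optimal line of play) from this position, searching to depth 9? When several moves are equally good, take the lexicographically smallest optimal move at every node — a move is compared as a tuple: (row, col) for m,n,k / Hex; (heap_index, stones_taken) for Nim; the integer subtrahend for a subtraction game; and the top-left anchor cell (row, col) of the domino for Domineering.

ply 1, X at X../XO./OXO | (0,1)=-1→XX./XO./OXO*; (0,2)=-1→X.X/XO./OXO; (1,2)=-1→X../XOX/OXO
ply 2, O at XX./XO./OXO | (0,2)=+1→XXO/XO./OXO*; (1,2)=+1→XX./XOO/OXO
ply 3: XXO/XO./OXO is terminal -1 (X); from X../XO./OXO depth 9

PV length from [X../XO./OXO]: 2 plies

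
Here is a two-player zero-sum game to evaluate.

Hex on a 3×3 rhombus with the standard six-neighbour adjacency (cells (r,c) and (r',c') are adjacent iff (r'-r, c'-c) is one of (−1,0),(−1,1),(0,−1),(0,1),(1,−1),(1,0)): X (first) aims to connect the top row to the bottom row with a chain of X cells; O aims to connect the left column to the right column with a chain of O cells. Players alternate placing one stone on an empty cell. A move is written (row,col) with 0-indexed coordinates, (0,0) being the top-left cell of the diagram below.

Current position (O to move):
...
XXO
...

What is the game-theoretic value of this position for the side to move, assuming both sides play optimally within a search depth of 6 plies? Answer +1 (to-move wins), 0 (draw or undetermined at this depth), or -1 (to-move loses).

ply 1, O at .../XXO/... | (0,0)=-1→O../XXO/...*; (0,1)=-1→.O./XXO/...; (0,2)=-1→..O/XXO/...; (2,0)=-1→.../XXO/O..; (2,1)=-1→.../XXO/.O.; (2,2)=-1→.../XXO/..O
ply 2, X at O../XXO/... | (0,1)=+1→OX./XXO/...*; (0,2)=+1→O.X/XXO/...; (2,0)=+1→O../XXO/X..; (2,1)=+1→O../XXO/.X.; (2,2)=+1→O../XXO/..X
ply 3, O at OX./XXO/... | (0,2)=-1→OXO/XXO/...*; (2,0)=-1→OX./XXO/O..; (2,1)=-1→OX./XXO/.O.; (2,2)=-1→OX./XXO/..O
ply 4, X at OXO/XXO/... | (2,0)=+1→OXO/XXO/X..*; (2,1)=+1→OXO/XXO/.X.; (2,2)=+1→OXO/XXO/..X
ply 5: OXO/XXO/X.. is terminal -1 (O); from .../XXO/... depth 6

value(.../XXO/..., O) = -1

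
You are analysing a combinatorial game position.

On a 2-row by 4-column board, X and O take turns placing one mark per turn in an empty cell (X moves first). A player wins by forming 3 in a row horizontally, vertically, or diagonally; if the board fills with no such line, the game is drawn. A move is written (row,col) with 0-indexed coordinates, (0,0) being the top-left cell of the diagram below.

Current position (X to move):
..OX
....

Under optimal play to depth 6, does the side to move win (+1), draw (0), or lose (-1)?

p1 X@[..OX/....]: (0,0)[X.OX/....]+0* (0,1)[.XOX/....]+0 (1,0)[..OX/X...]+0 (1,1)[..OX/.X..]+0 (1,2)[..OX/..X.]+0 (1,3)[..OX/...X]+0
p2 O@[X.OX/....]: (0,1)[XOOX/....]+0* (1,0)[X.OX/O...]+0 (1,1)[X.OX/.O..]+0 (1,2)[X.OX/..O.]+0 (1,3)[X.OX/...O]+0
p3 X@[XOOX/....]: (1,0)[XOOX/X...]+0* (1,1)[XOOX/.X..]+0 (1,2)[XOOX/..X.]+0 (1,3)[XOOX/...X]+0
p4 O@[XOOX/X...]: (1,1)[XOOX/XO..]+0* (1,2)[XOOX/X.O.]+0 (1,3)[XOOX/X..O]+0
p5 X@[XOOX/XO..]: (1,2)[XOOX/XOX.]+0* (1,3)[XOOX/XO.X]+0
p6 O@[XOOX/XOX.]: (1,3)[XOOX/XOXO]+0*
p7 X@[XOOX/XOXO] terminal +0; root [..OX/....] d6

value(..OX/...., X) = 0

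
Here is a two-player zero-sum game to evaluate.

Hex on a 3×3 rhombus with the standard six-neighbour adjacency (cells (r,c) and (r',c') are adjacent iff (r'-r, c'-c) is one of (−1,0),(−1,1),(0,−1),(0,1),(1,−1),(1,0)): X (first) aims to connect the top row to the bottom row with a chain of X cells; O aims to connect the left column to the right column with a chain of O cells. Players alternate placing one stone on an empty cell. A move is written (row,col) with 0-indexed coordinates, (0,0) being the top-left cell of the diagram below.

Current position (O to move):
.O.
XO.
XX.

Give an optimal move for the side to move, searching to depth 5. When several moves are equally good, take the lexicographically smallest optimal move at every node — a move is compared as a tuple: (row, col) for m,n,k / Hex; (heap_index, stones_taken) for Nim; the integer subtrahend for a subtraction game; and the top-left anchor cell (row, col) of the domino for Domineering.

ply 1, O at .O./XO./XX. | (0,0)=+1→OO./XO./XX.*; (0,2)=-1→.OO/XO./XX.; (1,2)=-1→.O./XOO/XX.; (2,2)=-1→.O./XO./XXO
ply 2, X at OO./XO./XX. | (0,2)=-1→OOX/XO./XX.*; (1,2)=-1→OO./XOX/XX.; (2,2)=-1→OO./XO./XXX
ply 3, O at OOX/XO./XX. | (1,2)=+1→OOX/XOO/XX.*; (2,2)=-1→OOX/XO./XXO
ply 4: OOX/XOO/XX. is terminal -1 (X); from .O./XO./XX. depth 5

O's best at [.O./XO./XX.]: (0,0)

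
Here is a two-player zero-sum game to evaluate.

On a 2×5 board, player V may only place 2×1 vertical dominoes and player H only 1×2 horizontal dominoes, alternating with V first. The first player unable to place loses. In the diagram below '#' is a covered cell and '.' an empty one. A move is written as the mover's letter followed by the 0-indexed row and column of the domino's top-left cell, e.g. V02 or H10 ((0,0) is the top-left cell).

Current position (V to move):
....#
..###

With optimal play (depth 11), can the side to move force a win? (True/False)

ply 1, V at ....#/..### | V00=-1→#...#/#.###; V01=+1→.#..#/.####*
ply 2, H at .#..#/.#### | H02=-1→.####/.####*
ply 3, V at .####/.#### | V00=+1→#####/#####*
ply 4: #####/##### is terminal -1 (H); from ....#/..### depth 11

V winning at [....#/..###]: True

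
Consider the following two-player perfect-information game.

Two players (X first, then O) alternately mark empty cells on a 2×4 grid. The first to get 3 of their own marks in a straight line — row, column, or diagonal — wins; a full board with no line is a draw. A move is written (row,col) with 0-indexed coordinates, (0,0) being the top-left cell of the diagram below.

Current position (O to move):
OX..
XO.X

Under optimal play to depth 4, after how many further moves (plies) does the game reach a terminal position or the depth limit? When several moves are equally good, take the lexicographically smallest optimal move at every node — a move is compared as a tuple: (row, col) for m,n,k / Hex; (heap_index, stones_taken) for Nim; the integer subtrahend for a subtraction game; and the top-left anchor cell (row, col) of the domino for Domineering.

PV length from [OX../XO.X]: 3 plies

p1 O@[OX../XO.X]: (0,2)[OXO./XO.X]+0* (0,3)[OX.O/XO.X]+0 (1,2)[OX../XOOX]+0
p2 X@[OXO./XO.X]: (0,3)[OXOX/XO.X]+0* (1,2)[OXO./XOXX]+0
p3 O@[OXOX/XO.X]: (1,2)[OXOX/XOOX]+0*
p4 X@[OXOX/XOOX] terminal +0; root [OX../XO.X] d4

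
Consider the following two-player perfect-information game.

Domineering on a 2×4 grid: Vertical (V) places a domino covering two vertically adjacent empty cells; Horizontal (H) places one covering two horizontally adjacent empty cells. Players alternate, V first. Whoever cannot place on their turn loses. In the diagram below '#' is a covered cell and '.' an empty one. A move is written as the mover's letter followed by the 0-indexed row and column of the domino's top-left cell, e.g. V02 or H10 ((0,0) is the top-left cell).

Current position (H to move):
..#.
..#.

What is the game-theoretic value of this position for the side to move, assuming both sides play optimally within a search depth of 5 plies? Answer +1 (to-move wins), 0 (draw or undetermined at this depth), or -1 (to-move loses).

p1 H@[..#./..#.]: H00[###./..#.]+1* H10[..#./###.]+1
p2 V@[###./..#.]: V03[####/..##]-1*
p3 H@[####/..##]: H10[####/####]+1*
p4 V@[####/####] terminal -1; root [..#./..#.] d5

value(..#./..#., H) = +1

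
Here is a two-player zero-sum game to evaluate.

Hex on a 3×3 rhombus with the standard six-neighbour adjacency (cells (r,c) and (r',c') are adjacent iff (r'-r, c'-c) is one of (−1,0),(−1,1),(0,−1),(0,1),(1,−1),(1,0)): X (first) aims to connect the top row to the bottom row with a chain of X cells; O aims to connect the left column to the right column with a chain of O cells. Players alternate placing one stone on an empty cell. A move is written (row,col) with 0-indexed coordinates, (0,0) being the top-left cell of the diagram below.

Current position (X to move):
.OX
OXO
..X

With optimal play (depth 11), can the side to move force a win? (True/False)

[.OX/OXO/..X] X move#1: (0,0):+1/XOX/OXO/..X*, (2,0):+1/.OX/OXO/X.X, (2,1):+1/.OX/OXO/.XX
[XOX/OXO/..X] O move#2: (2,0):-1/XOX/OXO/O.X*, (2,1):-1/XOX/OXO/.OX
[XOX/OXO/O.X] X move#3: (2,1):+1/XOX/OXO/OXX*
[XOX/OXO/OXX] end (terminal -1, O#4); searched .OX/OXO/..X to 11

X winning at [.OX/OXO/..X]: True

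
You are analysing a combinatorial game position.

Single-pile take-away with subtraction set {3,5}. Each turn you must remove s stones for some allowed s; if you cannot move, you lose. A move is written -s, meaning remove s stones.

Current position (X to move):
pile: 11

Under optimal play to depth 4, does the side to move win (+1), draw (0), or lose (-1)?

value(11, X) = +1

p1 X@[11]: -3[8]+1* -5[6]-1
p2 O@[8]: -3[5]-1* -5[3]-1
p3 X@[5]: -3[2]+1* -5[0]+1
p4 O@[2] terminal -1; root [11] d4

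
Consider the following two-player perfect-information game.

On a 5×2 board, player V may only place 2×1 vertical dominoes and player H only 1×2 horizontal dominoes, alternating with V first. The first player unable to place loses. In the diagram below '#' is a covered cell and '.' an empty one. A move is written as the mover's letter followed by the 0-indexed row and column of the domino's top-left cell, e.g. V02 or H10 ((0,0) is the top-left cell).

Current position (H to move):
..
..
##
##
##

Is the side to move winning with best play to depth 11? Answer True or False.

H winning at [../../##/##/##]: True

p1 H@[../../##/##/##]: H00[##/../##/##/##]+1* H10[../##/##/##/##]+1
p2 V@[##/../##/##/##] terminal -1; root [../../##/##/##] d11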